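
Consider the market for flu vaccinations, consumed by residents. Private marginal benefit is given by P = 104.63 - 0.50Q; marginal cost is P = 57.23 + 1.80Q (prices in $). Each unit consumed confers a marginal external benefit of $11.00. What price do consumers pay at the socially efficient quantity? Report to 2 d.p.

P = $91.93

Social marginal benefit = demand + MEB = 115.63 - 0.50Q.
Set SMB = MC: 115.63 - 0.50Q = 57.23 + 1.80Q → Q* = 25.3913.
Consumer price on the demand curve at Q*: 104.63 − 0.50×25.3913 = 91.9344.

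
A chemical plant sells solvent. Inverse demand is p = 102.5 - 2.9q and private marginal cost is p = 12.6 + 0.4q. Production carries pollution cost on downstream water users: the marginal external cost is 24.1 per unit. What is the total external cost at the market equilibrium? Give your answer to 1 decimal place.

656.5

Market equilibrium (private): 12.6 + 0.4q = 102.5 - 2.9q → q_m = 27.2424.
Total external cost = MEC × q_m = 24.1 × 27.2424 = 656.5418.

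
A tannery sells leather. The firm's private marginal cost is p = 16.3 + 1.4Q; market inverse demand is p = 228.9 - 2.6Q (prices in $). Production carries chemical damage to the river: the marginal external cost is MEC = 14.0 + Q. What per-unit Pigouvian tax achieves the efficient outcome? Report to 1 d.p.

tax = $53.7 per unit

Social marginal cost = private MC + MEC = 30.3 + 2.4Q.
Set SMC = demand: 30.3 + 2.4Q = 228.9 - 2.6Q → Q* = 39.7200.
The Pigouvian tax equals MEC at Q*: 14.0 + 1.0×39.7200 = 53.7200.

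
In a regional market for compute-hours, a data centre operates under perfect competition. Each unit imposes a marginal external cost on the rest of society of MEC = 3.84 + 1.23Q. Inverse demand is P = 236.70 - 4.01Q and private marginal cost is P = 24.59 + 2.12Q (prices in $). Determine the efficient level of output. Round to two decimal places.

Q* = 28.30

Social marginal cost = private MC + MEC = 28.43 + 3.35Q.
Set SMC = demand: 28.43 + 3.35Q = 236.70 - 4.01Q → Q* = 28.2976.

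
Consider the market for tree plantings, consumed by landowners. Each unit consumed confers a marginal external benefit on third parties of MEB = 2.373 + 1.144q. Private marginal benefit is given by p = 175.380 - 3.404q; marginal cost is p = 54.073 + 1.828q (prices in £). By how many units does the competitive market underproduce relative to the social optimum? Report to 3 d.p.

7.069 units

Market equilibrium (private): 54.073 + 1.828q = 175.380 - 3.404q → q_m = 23.1856.
Social marginal benefit = demand + MEB = 177.753 - 2.260q.
Set SMB = MC: 177.753 - 2.260q = 54.073 + 1.828q → q* = 30.2544.
Gap = |23.1856 − 30.2544| = 7.0688.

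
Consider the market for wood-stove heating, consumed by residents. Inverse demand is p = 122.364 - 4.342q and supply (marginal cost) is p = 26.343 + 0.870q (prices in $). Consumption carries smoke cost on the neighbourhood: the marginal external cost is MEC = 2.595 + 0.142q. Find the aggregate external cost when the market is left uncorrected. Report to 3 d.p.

$71.906

Market equilibrium (private): 26.343 + 0.870q = 122.364 - 4.342q → q_m = 18.4231.
Total external cost = ∫₀^{q_m} (2.595 + 0.142q) dq = 2.595×18.4231 + ½×0.142×18.4231² = 71.9061.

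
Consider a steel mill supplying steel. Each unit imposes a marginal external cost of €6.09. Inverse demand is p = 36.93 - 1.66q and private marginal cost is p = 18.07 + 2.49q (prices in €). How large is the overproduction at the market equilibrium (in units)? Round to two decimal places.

1.47 units

Market equilibrium (private): 18.07 + 2.49q = 36.93 - 1.66q → q_m = 4.5446.
Social marginal cost = private MC + MEC = 24.16 + 2.49q.
Set SMC = demand: 24.16 + 2.49q = 36.93 - 1.66q → q* = 3.0771.
Gap = |4.5446 − 3.0771| = 1.4675.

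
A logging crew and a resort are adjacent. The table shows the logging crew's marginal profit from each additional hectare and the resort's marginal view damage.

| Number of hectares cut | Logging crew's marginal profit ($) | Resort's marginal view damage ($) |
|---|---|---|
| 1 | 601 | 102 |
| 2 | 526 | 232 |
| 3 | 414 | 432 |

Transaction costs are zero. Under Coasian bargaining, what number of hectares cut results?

Bargaining reaches the level where marginal profit last exceeds marginal view damage.
That holds through level 2 (526 ≥ 232) but not at 3 (414 < 432).

2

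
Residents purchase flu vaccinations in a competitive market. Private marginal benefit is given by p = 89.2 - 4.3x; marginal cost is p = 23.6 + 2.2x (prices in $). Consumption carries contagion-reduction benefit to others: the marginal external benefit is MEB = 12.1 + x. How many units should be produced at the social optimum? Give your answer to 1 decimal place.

x* = 14.1

Social marginal benefit = demand + MEB = 101.3 - 3.3x.
Set SMB = MC: 101.3 - 3.3x = 23.6 + 2.2x → x* = 14.1273.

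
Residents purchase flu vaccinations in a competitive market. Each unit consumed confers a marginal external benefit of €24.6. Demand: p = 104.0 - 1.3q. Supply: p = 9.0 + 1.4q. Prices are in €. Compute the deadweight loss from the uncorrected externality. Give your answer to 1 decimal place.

DWL = €112.1

Market equilibrium (private): 9.0 + 1.4q = 104.0 - 1.3q → q_m = 35.1852.
Social marginal benefit = demand + MEB = 128.6 - 1.3q.
Set SMB = MC: 128.6 - 1.3q = 9.0 + 1.4q → q* = 44.2963.
The welfare-loss triangle has base |q_m − q*| and height MEB(q_m) (the vertical gap between SMB and MC is zero at q* and MEB at q_m).
DWL = ½ × 9.1111 × 24.6000 = 112.0665.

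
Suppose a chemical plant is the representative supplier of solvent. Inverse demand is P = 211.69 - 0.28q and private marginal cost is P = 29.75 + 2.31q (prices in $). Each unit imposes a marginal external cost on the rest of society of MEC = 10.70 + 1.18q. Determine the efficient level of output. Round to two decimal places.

Social marginal cost = private MC + MEC = 40.45 + 3.49q.
Set SMC = demand: 40.45 + 3.49q = 211.69 - 0.28q → q* = 45.4218.

q* = 45.42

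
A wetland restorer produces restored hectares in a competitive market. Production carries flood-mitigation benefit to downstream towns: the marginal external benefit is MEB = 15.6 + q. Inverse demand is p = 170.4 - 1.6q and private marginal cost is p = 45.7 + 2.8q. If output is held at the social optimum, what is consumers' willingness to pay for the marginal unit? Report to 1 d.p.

Social marginal cost = private MC − MEB = 30.1 + 1.8q.
Set SMC = demand: 30.1 + 1.8q = 170.4 - 1.6q → q* = 41.2647.
Consumer price on the demand curve at q*: 170.4 − 1.6×41.2647 = 104.3765.

P = 104.4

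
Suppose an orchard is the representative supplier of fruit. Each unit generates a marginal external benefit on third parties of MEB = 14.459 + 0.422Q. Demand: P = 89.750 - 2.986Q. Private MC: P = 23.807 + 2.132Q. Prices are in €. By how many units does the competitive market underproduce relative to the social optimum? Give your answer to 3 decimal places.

Market equilibrium (private): 23.807 + 2.132Q = 89.750 - 2.986Q → Q_m = 12.8845.
Social marginal cost = private MC − MEB = 9.348 + 1.710Q.
Set SMC = demand: 9.348 + 1.710Q = 89.750 - 2.986Q → Q* = 17.1214.
Gap = |12.8845 − 17.1214| = 4.2369.

4.237 units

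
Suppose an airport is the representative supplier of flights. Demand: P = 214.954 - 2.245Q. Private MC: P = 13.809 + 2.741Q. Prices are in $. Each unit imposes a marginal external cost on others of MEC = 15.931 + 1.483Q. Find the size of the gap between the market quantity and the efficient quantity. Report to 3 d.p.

Market equilibrium (private): 13.809 + 2.741Q = 214.954 - 2.245Q → Q_m = 40.3420.
Social marginal cost = private MC + MEC = 29.740 + 4.224Q.
Set SMC = demand: 29.740 + 4.224Q = 214.954 - 2.245Q → Q* = 28.6310.
Gap = |40.3420 − 28.6310| = 11.7110.

11.711 units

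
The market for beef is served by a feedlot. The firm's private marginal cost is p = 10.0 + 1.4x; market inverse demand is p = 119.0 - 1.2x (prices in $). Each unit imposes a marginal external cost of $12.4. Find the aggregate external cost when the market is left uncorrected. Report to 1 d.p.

$519.8

Market equilibrium (private): 10.0 + 1.4x = 119.0 - 1.2x → x_m = 41.9231.
Total external cost = MEC × x_m = 12.4 × 41.9231 = 519.8464.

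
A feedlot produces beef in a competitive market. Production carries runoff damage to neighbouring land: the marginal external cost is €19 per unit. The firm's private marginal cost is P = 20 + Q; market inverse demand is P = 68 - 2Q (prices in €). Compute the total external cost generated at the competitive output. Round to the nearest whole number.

Market equilibrium (private): 20 + Q = 68 - 2Q → Q_m = 16.0000.
Total external cost = MEC × Q_m = 19 × 16.0000 = 304.0000.

€304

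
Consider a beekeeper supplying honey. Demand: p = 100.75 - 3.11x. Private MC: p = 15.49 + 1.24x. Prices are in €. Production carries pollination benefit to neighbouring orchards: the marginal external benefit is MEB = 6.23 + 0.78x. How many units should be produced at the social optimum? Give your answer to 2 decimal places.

x* = 25.63

Social marginal cost = private MC − MEB = 9.26 + 0.46x.
Set SMC = demand: 9.26 + 0.46x = 100.75 - 3.11x → x* = 25.6275.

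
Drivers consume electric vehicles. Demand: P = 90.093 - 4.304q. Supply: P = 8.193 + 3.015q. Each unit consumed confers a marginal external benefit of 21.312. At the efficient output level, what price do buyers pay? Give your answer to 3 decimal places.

Social marginal benefit = demand + MEB = 111.405 - 4.304q.
Set SMB = MC: 111.405 - 4.304q = 8.193 + 3.015q → q* = 14.1019.
Consumer price on the demand curve at q*: 90.093 − 4.304×14.1019 = 29.3984.

P = 29.398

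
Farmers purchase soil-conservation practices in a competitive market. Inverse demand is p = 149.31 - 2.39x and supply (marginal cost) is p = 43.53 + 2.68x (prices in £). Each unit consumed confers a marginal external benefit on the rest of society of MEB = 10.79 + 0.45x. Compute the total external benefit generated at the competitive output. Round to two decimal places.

£323.06

Market equilibrium (private): 43.53 + 2.68x = 149.31 - 2.39x → x_m = 20.8639.
Total external benefit = ∫₀^{x_m} (10.79 + 0.45x) dx = 10.79×20.8639 + ½×0.45×20.8639² = 323.0645.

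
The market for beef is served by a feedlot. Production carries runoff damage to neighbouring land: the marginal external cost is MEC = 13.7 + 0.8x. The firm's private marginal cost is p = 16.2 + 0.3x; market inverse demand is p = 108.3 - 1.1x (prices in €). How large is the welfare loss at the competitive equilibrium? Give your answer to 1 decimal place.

Market equilibrium (private): 16.2 + 0.3x = 108.3 - 1.1x → x_m = 65.7857.
Social marginal cost = private MC + MEC = 29.9 + 1.1x.
Set SMC = demand: 29.9 + 1.1x = 108.3 - 1.1x → x* = 35.6364.
The loss is the area between SMC and demand from x* to x_m; with linear curves that's a triangle of height MEC(x_m).
DWL = ½ × 30.1493 × 66.3286 = 999.8804.

DWL = €999.9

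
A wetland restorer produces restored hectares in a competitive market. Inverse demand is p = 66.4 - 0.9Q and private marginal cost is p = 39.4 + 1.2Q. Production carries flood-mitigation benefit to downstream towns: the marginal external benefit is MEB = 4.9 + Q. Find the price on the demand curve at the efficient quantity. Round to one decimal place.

Social marginal cost = private MC − MEB = 34.5 + 0.2Q.
Set SMC = demand: 34.5 + 0.2Q = 66.4 - 0.9Q → Q* = 29.0000.
Consumer price on the demand curve at Q*: 66.4 − 0.9×29.0000 = 40.3000.

P = 40.3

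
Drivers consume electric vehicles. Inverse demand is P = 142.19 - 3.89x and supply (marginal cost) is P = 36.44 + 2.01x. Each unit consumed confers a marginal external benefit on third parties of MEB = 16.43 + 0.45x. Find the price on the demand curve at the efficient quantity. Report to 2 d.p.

Social marginal benefit = demand + MEB = 158.62 - 3.44x.
Set SMB = MC: 158.62 - 3.44x = 36.44 + 2.01x → x* = 22.4183.
Consumer price on the demand curve at x*: 142.19 − 3.89×22.4183 = 54.9828.

P = 54.98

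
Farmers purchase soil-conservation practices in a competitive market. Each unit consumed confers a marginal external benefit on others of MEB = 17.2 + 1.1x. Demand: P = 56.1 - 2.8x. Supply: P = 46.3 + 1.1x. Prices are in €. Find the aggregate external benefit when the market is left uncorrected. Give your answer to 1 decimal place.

€46.7

Market equilibrium (private): 46.3 + 1.1x = 56.1 - 2.8x → x_m = 2.5128.
Total external benefit = ∫₀^{x_m} (17.2 + 1.1x) dx = 17.2×2.5128 + ½×1.1×2.5128² = 46.6930.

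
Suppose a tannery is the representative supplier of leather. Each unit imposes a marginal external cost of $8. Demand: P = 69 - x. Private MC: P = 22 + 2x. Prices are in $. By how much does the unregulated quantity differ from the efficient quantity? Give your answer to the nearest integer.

Market equilibrium (private): 22 + 2x = 69 - x → x_m = 15.6667.
Social marginal cost = private MC + MEC = 30 + 2x.
Set SMC = demand: 30 + 2x = 69 - x → x* = 13.0000.
Gap = |15.6667 − 13.0000| = 2.6667.

3 units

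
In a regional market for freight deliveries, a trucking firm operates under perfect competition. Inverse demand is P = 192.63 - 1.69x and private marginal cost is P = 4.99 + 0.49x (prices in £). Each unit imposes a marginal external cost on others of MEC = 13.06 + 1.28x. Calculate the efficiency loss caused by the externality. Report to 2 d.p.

DWL = £2194.60

Market equilibrium (private): 4.99 + 0.49x = 192.63 - 1.69x → x_m = 86.0734.
Social marginal cost = private MC + MEC = 18.05 + 1.77x.
Set SMC = demand: 18.05 + 1.77x = 192.63 - 1.69x → x* = 50.4566.
Between x* and x_m the wedge SMC − demand runs linearly from 0 to MEC(x_m), so the loss is a triangle.
DWL = ½ × 35.6168 × 123.2339 = 2194.5986.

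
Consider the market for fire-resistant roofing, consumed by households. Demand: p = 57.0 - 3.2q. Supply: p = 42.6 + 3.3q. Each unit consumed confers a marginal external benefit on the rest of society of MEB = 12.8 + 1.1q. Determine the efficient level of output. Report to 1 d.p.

Social marginal benefit = demand + MEB = 69.8 - 2.1q.
Set SMB = MC: 69.8 - 2.1q = 42.6 + 3.3q → q* = 5.0370.

q* = 5.0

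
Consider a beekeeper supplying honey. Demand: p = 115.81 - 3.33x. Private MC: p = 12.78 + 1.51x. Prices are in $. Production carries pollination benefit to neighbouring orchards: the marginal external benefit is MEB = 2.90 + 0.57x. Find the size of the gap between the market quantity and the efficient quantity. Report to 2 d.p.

3.52 units

Market equilibrium (private): 12.78 + 1.51x = 115.81 - 3.33x → x_m = 21.2872.
Social marginal cost = private MC − MEB = 9.88 + 0.94x.
Set SMC = demand: 9.88 + 0.94x = 115.81 - 3.33x → x* = 24.8080.
Gap = |21.2872 − 24.8080| = 3.5208.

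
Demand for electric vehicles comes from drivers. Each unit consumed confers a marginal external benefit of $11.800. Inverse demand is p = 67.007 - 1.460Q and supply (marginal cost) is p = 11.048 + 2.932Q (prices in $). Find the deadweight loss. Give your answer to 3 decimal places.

Market equilibrium (private): 11.048 + 2.932Q = 67.007 - 1.460Q → Q_m = 12.7411.
Social marginal benefit = demand + MEB = 78.807 - 1.460Q.
Set SMB = MC: 78.807 - 1.460Q = 11.048 + 2.932Q → Q* = 15.4278.
The welfare-loss triangle has base |Q_m − Q*| and height MEB(Q_m) (the vertical gap between SMB and MC is zero at Q* and MEB at Q_m).
DWL = ½ × 2.6867 × 11.8000 = 15.8515.

DWL = $15.852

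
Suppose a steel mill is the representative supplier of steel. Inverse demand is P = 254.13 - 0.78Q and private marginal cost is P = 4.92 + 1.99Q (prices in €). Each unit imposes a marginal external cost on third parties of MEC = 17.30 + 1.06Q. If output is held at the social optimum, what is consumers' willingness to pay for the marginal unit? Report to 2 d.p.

P = €206.90

Social marginal cost = private MC + MEC = 22.22 + 3.05Q.
Set SMC = demand: 22.22 + 3.05Q = 254.13 - 0.78Q → Q* = 60.5509.
Consumer price on the demand curve at Q*: 254.13 − 0.78×60.5509 = 206.9003.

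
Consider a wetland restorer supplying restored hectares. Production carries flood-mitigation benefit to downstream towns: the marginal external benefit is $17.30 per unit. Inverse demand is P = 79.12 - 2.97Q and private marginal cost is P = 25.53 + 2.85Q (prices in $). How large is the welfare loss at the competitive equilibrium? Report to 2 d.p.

DWL = $25.71

Market equilibrium (private): 25.53 + 2.85Q = 79.12 - 2.97Q → Q_m = 9.2079.
Social marginal cost = private MC − MEB = 8.23 + 2.85Q.
Set SMC = demand: 8.23 + 2.85Q = 79.12 - 2.97Q → Q* = 12.1804.
Between Q* and Q_m the wedge demand − SMC runs linearly from 0 to MEB(Q_m), so the loss is a triangle.
DWL = ½ × 2.9725 × 17.3000 = 25.7121.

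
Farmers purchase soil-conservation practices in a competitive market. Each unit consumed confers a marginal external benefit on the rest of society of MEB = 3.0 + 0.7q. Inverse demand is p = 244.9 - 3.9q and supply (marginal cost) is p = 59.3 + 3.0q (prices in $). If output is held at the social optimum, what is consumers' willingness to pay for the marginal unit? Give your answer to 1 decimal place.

P = $126.3

Social marginal benefit = demand + MEB = 247.9 - 3.2q.
Set SMB = MC: 247.9 - 3.2q = 59.3 + 3.0q → q* = 30.4194.
Consumer price on the demand curve at q*: 244.9 − 3.9×30.4194 = 126.2643.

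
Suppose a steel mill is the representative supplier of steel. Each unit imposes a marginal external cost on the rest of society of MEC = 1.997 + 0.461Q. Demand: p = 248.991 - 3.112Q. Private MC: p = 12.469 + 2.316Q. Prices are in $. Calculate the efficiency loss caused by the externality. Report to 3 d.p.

DWL = $41.411

Market equilibrium (private): 12.469 + 2.316Q = 248.991 - 3.112Q → Q_m = 43.5744.
Social marginal cost = private MC + MEC = 14.466 + 2.777Q.
Set SMC = demand: 14.466 + 2.777Q = 248.991 - 3.112Q → Q* = 39.8242.
The loss is the area between SMC and demand from Q* to Q_m; with linear curves that's a triangle of height MEC(Q_m).
DWL = ½ × 3.7502 × 22.0848 = 41.4112.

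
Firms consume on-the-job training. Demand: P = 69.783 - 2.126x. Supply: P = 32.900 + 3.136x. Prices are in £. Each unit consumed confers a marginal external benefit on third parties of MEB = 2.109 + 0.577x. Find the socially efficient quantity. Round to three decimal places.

Social marginal benefit = demand + MEB = 71.892 - 1.549x.
Set SMB = MC: 71.892 - 1.549x = 32.900 + 3.136x → x* = 8.3227.

x* = 8.323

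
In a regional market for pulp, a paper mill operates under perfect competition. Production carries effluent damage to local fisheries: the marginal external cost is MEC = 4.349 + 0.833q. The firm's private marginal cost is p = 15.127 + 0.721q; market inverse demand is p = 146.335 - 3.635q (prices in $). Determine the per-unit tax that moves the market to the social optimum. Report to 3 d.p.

Social marginal cost = private MC + MEC = 19.476 + 1.554q.
Set SMC = demand: 19.476 + 1.554q = 146.335 - 3.635q → q* = 24.4477.
The Pigouvian tax equals MEC at q*: 4.349 + 0.833×24.4477 = 24.7139.

tax = $24.714 per unit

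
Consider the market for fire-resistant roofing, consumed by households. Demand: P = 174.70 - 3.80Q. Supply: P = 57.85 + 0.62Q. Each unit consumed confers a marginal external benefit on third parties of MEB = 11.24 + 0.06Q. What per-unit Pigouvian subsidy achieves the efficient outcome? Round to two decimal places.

subsidy = 13.00 per unit

Social marginal benefit = demand + MEB = 185.94 - 3.74Q.
Set SMB = MC: 185.94 - 3.74Q = 57.85 + 0.62Q → Q* = 29.3784.
The Pigouvian subsidy equals MEB at Q*: 11.24 + 0.06×29.3784 = 13.0027.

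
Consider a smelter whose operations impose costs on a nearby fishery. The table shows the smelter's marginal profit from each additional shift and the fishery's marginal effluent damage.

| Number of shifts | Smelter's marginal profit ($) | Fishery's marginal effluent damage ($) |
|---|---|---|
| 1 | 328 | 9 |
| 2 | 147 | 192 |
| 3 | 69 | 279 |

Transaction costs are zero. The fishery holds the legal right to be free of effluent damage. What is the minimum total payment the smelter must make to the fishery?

Efficient level: marginal profit ≥ marginal effluent damage through level 1, so k* = 1.
With the fishery holding the right, the smelter must at least compensate total damage at k*: 9 = 9.

$9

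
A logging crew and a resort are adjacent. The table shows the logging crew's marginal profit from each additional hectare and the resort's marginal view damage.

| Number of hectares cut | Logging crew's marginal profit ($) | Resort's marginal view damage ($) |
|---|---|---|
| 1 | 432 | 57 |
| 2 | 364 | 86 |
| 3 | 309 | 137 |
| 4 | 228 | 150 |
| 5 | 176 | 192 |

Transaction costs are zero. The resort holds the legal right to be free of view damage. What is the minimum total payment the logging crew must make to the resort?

Efficient level: marginal profit ≥ marginal view damage through level 4, so k* = 4.
With the resort holding the right, the logging crew must at least compensate total damage at k*: 57 + 86 + 137 + 150 = 430.

$430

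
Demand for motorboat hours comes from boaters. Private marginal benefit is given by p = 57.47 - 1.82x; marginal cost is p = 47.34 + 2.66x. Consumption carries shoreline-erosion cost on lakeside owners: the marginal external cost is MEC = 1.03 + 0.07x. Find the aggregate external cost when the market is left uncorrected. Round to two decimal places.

Market equilibrium (private): 47.34 + 2.66x = 57.47 - 1.82x → x_m = 2.2612.
Total external cost = ∫₀^{x_m} (1.03 + 0.07x) dx = 1.03×2.2612 + ½×0.07×2.2612² = 2.5080.

2.51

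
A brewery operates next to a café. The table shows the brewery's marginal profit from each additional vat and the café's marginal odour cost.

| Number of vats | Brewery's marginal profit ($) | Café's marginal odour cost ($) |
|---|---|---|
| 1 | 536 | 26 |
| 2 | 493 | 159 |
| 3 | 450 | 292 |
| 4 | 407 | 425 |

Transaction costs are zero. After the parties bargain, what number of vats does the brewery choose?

3

Bargaining reaches the level where marginal profit last exceeds marginal odour cost.
That holds through level 3 (450 ≥ 292) but not at 4 (407 < 425).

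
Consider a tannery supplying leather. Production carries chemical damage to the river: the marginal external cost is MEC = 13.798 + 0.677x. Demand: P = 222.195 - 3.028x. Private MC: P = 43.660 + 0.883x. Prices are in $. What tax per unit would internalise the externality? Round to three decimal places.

Social marginal cost = private MC + MEC = 57.458 + 1.560x.
Set SMC = demand: 57.458 + 1.560x = 222.195 - 3.028x → x* = 35.9061.
The Pigouvian tax equals MEC at x*: 13.798 + 0.677×35.9061 = 38.1064.

tax = $38.106 per unit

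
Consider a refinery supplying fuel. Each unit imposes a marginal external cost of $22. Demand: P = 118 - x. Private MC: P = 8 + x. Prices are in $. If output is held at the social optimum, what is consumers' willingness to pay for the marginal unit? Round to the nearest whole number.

Social marginal cost = private MC + MEC = 30 + x.
Set SMC = demand: 30 + x = 118 - x → x* = 44.0000.
Consumer price on the demand curve at x*: 118 − 1×44.0000 = 74.0000.

P = $74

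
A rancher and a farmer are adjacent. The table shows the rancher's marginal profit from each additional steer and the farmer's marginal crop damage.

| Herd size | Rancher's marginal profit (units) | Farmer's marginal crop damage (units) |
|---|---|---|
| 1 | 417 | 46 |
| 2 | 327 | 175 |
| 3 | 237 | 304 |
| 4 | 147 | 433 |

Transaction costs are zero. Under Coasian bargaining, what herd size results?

2

Bargaining reaches the level where marginal profit last exceeds marginal crop damage.
That holds through level 2 (327 ≥ 175) but not at 3 (237 < 304).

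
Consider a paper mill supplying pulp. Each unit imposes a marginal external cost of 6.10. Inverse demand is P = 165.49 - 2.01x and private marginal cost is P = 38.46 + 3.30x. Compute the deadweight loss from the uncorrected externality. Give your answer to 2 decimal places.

Market equilibrium (private): 38.46 + 3.30x = 165.49 - 2.01x → x_m = 23.9228.
Social marginal cost = private MC + MEC = 44.56 + 3.30x.
Set SMC = demand: 44.56 + 3.30x = 165.49 - 2.01x → x* = 22.7740.
The welfare-loss triangle has base |x_m − x*| and height MEC(x_m) (the vertical gap between SMC and demand is zero at x* and MEC at x_m).
DWL = ½ × 1.1488 × 6.1000 = 3.5038.

DWL = 3.50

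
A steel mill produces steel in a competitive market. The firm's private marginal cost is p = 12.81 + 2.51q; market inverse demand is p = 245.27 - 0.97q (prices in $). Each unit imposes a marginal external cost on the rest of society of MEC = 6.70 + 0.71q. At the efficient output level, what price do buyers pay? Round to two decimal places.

P = $193.01

Social marginal cost = private MC + MEC = 19.51 + 3.22q.
Set SMC = demand: 19.51 + 3.22q = 245.27 - 0.97q → q* = 53.8807.
Consumer price on the demand curve at q*: 245.27 − 0.97×53.8807 = 193.0057.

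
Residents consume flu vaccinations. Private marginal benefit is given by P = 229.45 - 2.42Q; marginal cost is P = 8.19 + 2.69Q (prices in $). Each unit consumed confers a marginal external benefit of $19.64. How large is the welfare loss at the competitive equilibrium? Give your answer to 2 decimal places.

DWL = $37.74

Market equilibrium (private): 8.19 + 2.69Q = 229.45 - 2.42Q → Q_m = 43.2994.
Social marginal benefit = demand + MEB = 249.09 - 2.42Q.
Set SMB = MC: 249.09 - 2.42Q = 8.19 + 2.69Q → Q* = 47.1429.
Height of the DWL triangle at Q_m is SMB(Q_m) − MC(Q_m) = MEB(Q_m) = 19.6400.
DWL = ½ × 3.8435 × 19.6400 = 37.7432.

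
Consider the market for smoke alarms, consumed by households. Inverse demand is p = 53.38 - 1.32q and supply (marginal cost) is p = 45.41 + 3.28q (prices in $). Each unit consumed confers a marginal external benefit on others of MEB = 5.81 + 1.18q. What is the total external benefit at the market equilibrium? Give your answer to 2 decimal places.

Market equilibrium (private): 45.41 + 3.28q = 53.38 - 1.32q → q_m = 1.7326.
Total external benefit = ∫₀^{q_m} (5.81 + 1.18q) dq = 5.81×1.7326 + ½×1.18×1.7326² = 11.8375.

$11.84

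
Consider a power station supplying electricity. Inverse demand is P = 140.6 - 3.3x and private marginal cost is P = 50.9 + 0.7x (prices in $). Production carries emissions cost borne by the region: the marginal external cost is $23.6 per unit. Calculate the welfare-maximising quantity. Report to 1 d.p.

Social marginal cost = private MC + MEC = 74.5 + 0.7x.
Set SMC = demand: 74.5 + 0.7x = 140.6 - 3.3x → x* = 16.5250.

x* = 16.5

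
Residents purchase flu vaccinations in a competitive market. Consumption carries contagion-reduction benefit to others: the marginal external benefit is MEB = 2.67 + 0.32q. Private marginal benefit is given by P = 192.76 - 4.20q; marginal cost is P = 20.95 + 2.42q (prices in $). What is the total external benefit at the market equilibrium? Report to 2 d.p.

Market equilibrium (private): 20.95 + 2.42q = 192.76 - 4.20q → q_m = 25.9532.
Total external benefit = ∫₀^{q_m} (2.67 + 0.32q) dq = 2.67×25.9532 + ½×0.32×25.9532² = 177.0660.

$177.07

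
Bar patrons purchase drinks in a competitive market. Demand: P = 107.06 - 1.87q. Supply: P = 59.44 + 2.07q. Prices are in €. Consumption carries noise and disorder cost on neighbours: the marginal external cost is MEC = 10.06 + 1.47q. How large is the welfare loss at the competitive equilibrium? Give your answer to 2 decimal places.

DWL = €71.57

Market equilibrium (private): 59.44 + 2.07q = 107.06 - 1.87q → q_m = 12.0863.
Social marginal benefit = demand − MEC = 97.00 - 3.34q.
Set SMB = MC: 97.00 - 3.34q = 59.44 + 2.07q → q* = 6.9427.
Between q* and q_m the wedge MC − SMB runs linearly from 0 to MEC(q_m), so the loss is a triangle.
DWL = ½ × 5.1436 × 27.8269 = 71.5652.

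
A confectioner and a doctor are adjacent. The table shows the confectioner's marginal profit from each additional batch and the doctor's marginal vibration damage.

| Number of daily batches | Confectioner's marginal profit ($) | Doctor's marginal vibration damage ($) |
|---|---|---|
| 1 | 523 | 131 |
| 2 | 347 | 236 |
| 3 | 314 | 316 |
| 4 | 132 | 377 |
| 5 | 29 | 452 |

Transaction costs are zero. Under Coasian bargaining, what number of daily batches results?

2

Bargaining reaches the level where marginal profit last exceeds marginal vibration damage.
That holds through level 2 (347 ≥ 236) but not at 3 (314 < 316).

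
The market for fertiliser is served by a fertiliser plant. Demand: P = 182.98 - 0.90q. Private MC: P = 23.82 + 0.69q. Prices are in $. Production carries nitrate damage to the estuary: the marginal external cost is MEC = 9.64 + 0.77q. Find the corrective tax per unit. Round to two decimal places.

tax = $58.42 per unit

Social marginal cost = private MC + MEC = 33.46 + 1.46q.
Set SMC = demand: 33.46 + 1.46q = 182.98 - 0.90q → q* = 63.3559.
The Pigouvian tax equals MEC at q*: 9.64 + 0.77×63.3559 = 58.4240.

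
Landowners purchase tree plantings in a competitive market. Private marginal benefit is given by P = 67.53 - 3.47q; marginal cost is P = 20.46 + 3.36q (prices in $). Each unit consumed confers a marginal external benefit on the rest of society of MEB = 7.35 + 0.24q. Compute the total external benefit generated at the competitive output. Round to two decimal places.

$56.35

Market equilibrium (private): 20.46 + 3.36q = 67.53 - 3.47q → q_m = 6.8917.
Total external benefit = ∫₀^{q_m} (7.35 + 0.24q) dq = 7.35×6.8917 + ½×0.24×6.8917² = 56.3535.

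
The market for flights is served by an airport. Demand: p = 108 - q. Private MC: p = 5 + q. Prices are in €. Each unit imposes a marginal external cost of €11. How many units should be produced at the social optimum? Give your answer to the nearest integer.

q* = 46

Social marginal cost = private MC + MEC = 16 + q.
Set SMC = demand: 16 + q = 108 - q → q* = 46.0000.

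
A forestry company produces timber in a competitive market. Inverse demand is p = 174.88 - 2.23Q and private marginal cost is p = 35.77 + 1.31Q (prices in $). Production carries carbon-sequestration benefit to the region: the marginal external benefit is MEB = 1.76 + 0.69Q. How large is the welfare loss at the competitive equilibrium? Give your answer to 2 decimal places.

Market equilibrium (private): 35.77 + 1.31Q = 174.88 - 2.23Q → Q_m = 39.2966.
Social marginal cost = private MC − MEB = 34.01 + 0.62Q.
Set SMC = demand: 34.01 + 0.62Q = 174.88 - 2.23Q → Q* = 49.4281.
The loss is the area between SMC and demand from Q* to Q_m; with linear curves that's a triangle of height MEB(Q_m).
DWL = ½ × 10.1315 × 28.8747 = 146.2720.

DWL = $146.27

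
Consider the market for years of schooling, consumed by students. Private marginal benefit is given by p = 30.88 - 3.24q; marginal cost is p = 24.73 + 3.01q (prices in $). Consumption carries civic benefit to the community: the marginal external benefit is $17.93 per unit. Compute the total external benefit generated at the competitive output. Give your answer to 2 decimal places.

Market equilibrium (private): 24.73 + 3.01q = 30.88 - 3.24q → q_m = 0.9840.
Total external benefit = MEB × q_m = 17.93 × 0.9840 = 17.6431.

$17.64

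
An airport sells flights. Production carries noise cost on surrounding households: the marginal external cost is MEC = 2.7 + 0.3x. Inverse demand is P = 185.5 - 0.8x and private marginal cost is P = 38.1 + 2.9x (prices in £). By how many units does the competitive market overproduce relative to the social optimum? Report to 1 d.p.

3.7 units

Market equilibrium (private): 38.1 + 2.9x = 185.5 - 0.8x → x_m = 39.8378.
Social marginal cost = private MC + MEC = 40.8 + 3.2x.
Set SMC = demand: 40.8 + 3.2x = 185.5 - 0.8x → x* = 36.1750.
Gap = |39.8378 − 36.1750| = 3.6628.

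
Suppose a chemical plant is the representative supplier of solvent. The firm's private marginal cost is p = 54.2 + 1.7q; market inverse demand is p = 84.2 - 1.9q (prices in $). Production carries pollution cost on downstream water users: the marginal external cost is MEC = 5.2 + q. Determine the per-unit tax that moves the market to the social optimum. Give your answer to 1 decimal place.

Social marginal cost = private MC + MEC = 59.4 + 2.7q.
Set SMC = demand: 59.4 + 2.7q = 84.2 - 1.9q → q* = 5.3913.
The Pigouvian tax equals MEC at q*: 5.2 + 1.0×5.3913 = 10.5913.

tax = $10.6 per unit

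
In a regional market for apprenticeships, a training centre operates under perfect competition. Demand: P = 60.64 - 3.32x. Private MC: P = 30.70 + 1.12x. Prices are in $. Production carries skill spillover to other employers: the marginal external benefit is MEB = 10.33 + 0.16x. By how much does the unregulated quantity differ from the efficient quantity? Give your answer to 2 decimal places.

Market equilibrium (private): 30.70 + 1.12x = 60.64 - 3.32x → x_m = 6.7432.
Social marginal cost = private MC − MEB = 20.37 + 0.96x.
Set SMC = demand: 20.37 + 0.96x = 60.64 - 3.32x → x* = 9.4089.
Gap = |6.7432 − 9.4089| = 2.6657.

2.67 units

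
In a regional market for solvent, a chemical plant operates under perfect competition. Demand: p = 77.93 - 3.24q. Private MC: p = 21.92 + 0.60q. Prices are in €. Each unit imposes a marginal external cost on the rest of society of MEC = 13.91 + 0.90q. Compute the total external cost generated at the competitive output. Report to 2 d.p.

€298.63

Market equilibrium (private): 21.92 + 0.60q = 77.93 - 3.24q → q_m = 14.5859.
Total external cost = ∫₀^{q_m} (13.91 + 0.90q) dq = 13.91×14.5859 + ½×0.90×14.5859² = 298.6267.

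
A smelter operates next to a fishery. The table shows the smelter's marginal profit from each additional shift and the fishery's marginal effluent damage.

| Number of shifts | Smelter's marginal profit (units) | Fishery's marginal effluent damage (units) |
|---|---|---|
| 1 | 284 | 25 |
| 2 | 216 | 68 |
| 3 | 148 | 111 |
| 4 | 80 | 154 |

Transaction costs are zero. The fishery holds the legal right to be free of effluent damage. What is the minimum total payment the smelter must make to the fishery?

Efficient level: marginal profit ≥ marginal effluent damage through level 3, so k* = 3.
With the fishery holding the right, the smelter must at least compensate total damage at k*: 25 + 68 + 111 = 204.

204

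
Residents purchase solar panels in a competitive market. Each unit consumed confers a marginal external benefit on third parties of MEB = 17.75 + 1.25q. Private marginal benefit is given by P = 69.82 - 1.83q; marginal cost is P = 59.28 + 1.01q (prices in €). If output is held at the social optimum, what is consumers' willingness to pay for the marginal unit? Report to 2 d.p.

Social marginal benefit = demand + MEB = 87.57 - 0.58q.
Set SMB = MC: 87.57 - 0.58q = 59.28 + 1.01q → q* = 17.7925.
Consumer price on the demand curve at q*: 69.82 − 1.83×17.7925 = 37.2597.

P = €37.26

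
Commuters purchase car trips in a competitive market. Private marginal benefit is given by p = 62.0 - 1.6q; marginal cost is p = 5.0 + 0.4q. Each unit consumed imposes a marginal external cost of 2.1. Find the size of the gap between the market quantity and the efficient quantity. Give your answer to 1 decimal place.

Market equilibrium (private): 5.0 + 0.4q = 62.0 - 1.6q → q_m = 28.5000.
Social marginal benefit = demand − MEC = 59.9 - 1.6q.
Set SMB = MC: 59.9 - 1.6q = 5.0 + 0.4q → q* = 27.4500.
Gap = |28.5000 − 27.4500| = 1.0500.

1.1 units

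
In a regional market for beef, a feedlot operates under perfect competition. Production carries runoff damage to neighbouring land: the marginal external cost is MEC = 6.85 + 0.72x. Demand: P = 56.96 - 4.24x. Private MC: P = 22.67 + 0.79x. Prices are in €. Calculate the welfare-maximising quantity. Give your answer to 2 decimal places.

x* = 4.77

Social marginal cost = private MC + MEC = 29.52 + 1.51x.
Set SMC = demand: 29.52 + 1.51x = 56.96 - 4.24x → x* = 4.7722.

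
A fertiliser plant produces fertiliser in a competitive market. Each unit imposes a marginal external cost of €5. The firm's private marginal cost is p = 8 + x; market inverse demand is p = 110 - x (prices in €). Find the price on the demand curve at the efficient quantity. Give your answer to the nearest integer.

Social marginal cost = private MC + MEC = 13 + x.
Set SMC = demand: 13 + x = 110 - x → x* = 48.5000.
Consumer price on the demand curve at x*: 110 − 1×48.5000 = 61.5000.

P = €62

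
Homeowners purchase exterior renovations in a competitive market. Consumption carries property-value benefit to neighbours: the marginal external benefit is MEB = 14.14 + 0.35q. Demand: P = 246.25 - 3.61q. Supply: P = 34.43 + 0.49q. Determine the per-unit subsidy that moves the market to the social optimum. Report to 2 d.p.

Social marginal benefit = demand + MEB = 260.39 - 3.26q.
Set SMB = MC: 260.39 - 3.26q = 34.43 + 0.49q → q* = 60.2560.
The Pigouvian subsidy equals MEB at q*: 14.14 + 0.35×60.2560 = 35.2296.

subsidy = 35.23 per unit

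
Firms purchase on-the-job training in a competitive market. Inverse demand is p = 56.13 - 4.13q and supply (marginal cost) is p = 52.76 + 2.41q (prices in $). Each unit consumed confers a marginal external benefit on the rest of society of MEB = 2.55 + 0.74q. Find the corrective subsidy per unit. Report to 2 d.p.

Social marginal benefit = demand + MEB = 58.68 - 3.39q.
Set SMB = MC: 58.68 - 3.39q = 52.76 + 2.41q → q* = 1.0207.
The Pigouvian subsidy equals MEB at q*: 2.55 + 0.74×1.0207 = 3.3053.

subsidy = $3.31 per unit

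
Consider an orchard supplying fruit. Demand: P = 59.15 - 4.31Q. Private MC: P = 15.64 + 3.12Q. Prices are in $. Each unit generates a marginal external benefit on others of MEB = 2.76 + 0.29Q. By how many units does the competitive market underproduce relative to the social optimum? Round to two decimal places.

Market equilibrium (private): 15.64 + 3.12Q = 59.15 - 4.31Q → Q_m = 5.8560.
Social marginal cost = private MC − MEB = 12.88 + 2.83Q.
Set SMC = demand: 12.88 + 2.83Q = 59.15 - 4.31Q → Q* = 6.4804.
Gap = |5.8560 − 6.4804| = 0.6244.

0.62 units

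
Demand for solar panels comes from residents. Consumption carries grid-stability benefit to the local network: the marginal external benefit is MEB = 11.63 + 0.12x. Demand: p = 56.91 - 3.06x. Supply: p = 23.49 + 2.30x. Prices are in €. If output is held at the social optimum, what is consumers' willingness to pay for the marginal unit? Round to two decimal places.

Social marginal benefit = demand + MEB = 68.54 - 2.94x.
Set SMB = MC: 68.54 - 2.94x = 23.49 + 2.30x → x* = 8.5973.
Consumer price on the demand curve at x*: 56.91 − 3.06×8.5973 = 30.6023.

P = €30.60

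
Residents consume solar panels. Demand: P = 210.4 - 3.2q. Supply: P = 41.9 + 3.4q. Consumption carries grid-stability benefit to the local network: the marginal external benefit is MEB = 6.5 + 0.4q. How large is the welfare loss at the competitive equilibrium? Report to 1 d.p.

Market equilibrium (private): 41.9 + 3.4q = 210.4 - 3.2q → q_m = 25.5303.
Social marginal benefit = demand + MEB = 216.9 - 2.8q.
Set SMB = MC: 216.9 - 2.8q = 41.9 + 3.4q → q* = 28.2258.
The welfare-loss triangle has base |q_m − q*| and height MEB(q_m) (the vertical gap between SMB and MC is zero at q* and MEB at q_m).
DWL = ½ × 2.6955 × 16.7121 = 22.5237.

DWL = 22.5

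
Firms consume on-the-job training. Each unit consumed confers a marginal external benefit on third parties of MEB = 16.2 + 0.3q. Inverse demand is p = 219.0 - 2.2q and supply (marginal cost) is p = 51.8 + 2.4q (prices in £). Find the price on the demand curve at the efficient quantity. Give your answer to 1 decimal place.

Social marginal benefit = demand + MEB = 235.2 - 1.9q.
Set SMB = MC: 235.2 - 1.9q = 51.8 + 2.4q → q* = 42.6512.
Consumer price on the demand curve at q*: 219.0 − 2.2×42.6512 = 125.1674.

P = £125.2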